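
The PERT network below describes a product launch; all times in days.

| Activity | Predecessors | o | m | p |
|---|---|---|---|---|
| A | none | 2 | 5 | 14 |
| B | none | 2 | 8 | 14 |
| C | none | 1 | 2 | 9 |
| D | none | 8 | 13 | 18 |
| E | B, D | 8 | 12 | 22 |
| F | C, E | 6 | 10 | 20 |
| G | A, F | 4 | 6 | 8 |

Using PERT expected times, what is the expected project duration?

43 days

te_A = (2 + 4·5 + 14)/6 = 36/6 = 6
te_B = (2 + 4·8 + 14)/6 = 48/6 = 8
te_C = (1 + 4·2 + 9)/6 = 18/6 = 3
te_D = (8 + 4·13 + 18)/6 = 78/6 = 13
te_E = (8 + 4·12 + 22)/6 = 78/6 = 13
te_F = (6 + 4·10 + 20)/6 = 66/6 = 11
te_G = (4 + 4·6 + 8)/6 = 36/6 = 6

Forward pass:
ES_A = 0; EF_A = 6
ES_B = 0; EF_B = 8
ES_C = 0; EF_C = 3
ES_D = 0; EF_D = 13
ES_E = max(EF_B=8, EF_D=13) = 13; EF_E = 13+13 = 26
ES_F = max(EF_C=3, EF_E=26) = 26; EF_F = 26+11 = 37
ES_G = max(EF_A=6, EF_F=37) = 37; EF_G = 37+6 = 43
Expected project duration μ = 43 days. Critical path: D → E → F → G.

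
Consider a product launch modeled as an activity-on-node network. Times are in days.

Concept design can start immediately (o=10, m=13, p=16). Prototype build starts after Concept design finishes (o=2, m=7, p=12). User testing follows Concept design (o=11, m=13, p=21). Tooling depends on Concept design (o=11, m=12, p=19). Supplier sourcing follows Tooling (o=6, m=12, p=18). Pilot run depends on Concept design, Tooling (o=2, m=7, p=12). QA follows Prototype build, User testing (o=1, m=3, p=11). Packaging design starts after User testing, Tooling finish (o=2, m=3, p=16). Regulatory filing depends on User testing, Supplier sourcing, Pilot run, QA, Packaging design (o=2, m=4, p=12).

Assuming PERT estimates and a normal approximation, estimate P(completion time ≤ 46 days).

te_Concept design = (10 + 4·13 + 16)/6 = 78/6 = 13; σ²_Concept design = ((16−10)/6)² = 1.000
te_Prototype build = (2 + 4·7 + 12)/6 = 42/6 = 7; σ²_Prototype build = ((12−2)/6)² = 2.778
te_User testing = (11 + 4·13 + 21)/6 = 84/6 = 14; σ²_User testing = ((21−11)/6)² = 2.778
te_Tooling = (11 + 4·12 + 19)/6 = 78/6 = 13; σ²_Tooling = ((19−11)/6)² = 1.778
te_Supplier sourcing = (6 + 4·12 + 18)/6 = 72/6 = 12; σ²_Supplier sourcing = ((18−6)/6)² = 4.000
te_Pilot run = (2 + 4·7 + 12)/6 = 42/6 = 7; σ²_Pilot run = ((12−2)/6)² = 2.778
te_QA = (1 + 4·3 + 11)/6 = 24/6 = 4; σ²_QA = ((11−1)/6)² = 2.778
te_Packaging design = (2 + 4·3 + 16)/6 = 30/6 = 5; σ²_Packaging design = ((16−2)/6)² = 5.444
te_Regulatory filing = (2 + 4·4 + 12)/6 = 30/6 = 5; σ²_Regulatory filing = ((12−2)/6)² = 2.778

Forward pass:
ES_Concept design = 0; EF_Concept design = 13
ES_Prototype build = 13; EF_Prototype build = 13+7 = 20
ES_User testing = 13; EF_User testing = 13+14 = 27
ES_Tooling = 13; EF_Tooling = 13+13 = 26
ES_Supplier sourcing = 26; EF_Supplier sourcing = 26+12 = 38
ES_Pilot run = max(EF_Concept design=13, EF_Tooling=26) = 26; EF_Pilot run = 26+7 = 33
ES_QA = max(EF_Prototype build=20, EF_User testing=27) = 27; EF_QA = 27+4 = 31
ES_Packaging design = max(EF_User testing=27, EF_Tooling=26) = 27; EF_Packaging design = 27+5 = 32
ES_Regulatory filing = max(EF_User testing=27, EF_Supplier sourcing=38, EF_Pilot run=33, EF_QA=31, EF_Packaging design=32) = 38; EF_Regulatory filing = 38+5 = 43
Expected project duration μ = 43 days. Critical path: Concept design → Tooling → Supplier sourcing → Regulatory filing.

Variance along critical path = 1.000 + 1.778 + 4.000 + 2.778 = 9.556; σ = √9.556 = 3.091 days.
Z = (46 − 43) / 3.091 = 0.970
P(T ≤ 46) = Φ(0.970) ≈ 0.834

0.834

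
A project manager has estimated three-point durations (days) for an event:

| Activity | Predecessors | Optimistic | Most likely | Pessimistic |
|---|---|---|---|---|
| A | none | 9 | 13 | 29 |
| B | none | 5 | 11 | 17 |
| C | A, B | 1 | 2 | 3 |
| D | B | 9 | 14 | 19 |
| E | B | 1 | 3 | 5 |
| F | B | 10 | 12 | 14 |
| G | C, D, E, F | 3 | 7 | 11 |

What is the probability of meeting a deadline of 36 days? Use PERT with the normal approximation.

te_A = (9 + 4·13 + 29)/6 = 90/6 = 15; σ²_A = ((29−9)/6)² = 11.111
te_B = (5 + 4·11 + 17)/6 = 66/6 = 11; σ²_B = ((17−5)/6)² = 4.000
te_C = (1 + 4·2 + 3)/6 = 12/6 = 2; σ²_C = ((3−1)/6)² = 0.111
te_D = (9 + 4·14 + 19)/6 = 84/6 = 14; σ²_D = ((19−9)/6)² = 2.778
te_E = (1 + 4·3 + 5)/6 = 18/6 = 3; σ²_E = ((5−1)/6)² = 0.444
te_F = (10 + 4·12 + 14)/6 = 72/6 = 12; σ²_F = ((14−10)/6)² = 0.444
te_G = (3 + 4·7 + 11)/6 = 42/6 = 7; σ²_G = ((11−3)/6)² = 1.778

Forward pass:
ES_A = 0; EF_A = 15
ES_B = 0; EF_B = 11
ES_C = max(EF_A=15, EF_B=11) = 15; EF_C = 15+2 = 17
ES_D = 11; EF_D = 11+14 = 25
ES_E = 11; EF_E = 11+3 = 14
ES_F = 11; EF_F = 11+12 = 23
ES_G = max(EF_C=17, EF_D=25, EF_E=14, EF_F=23) = 25; EF_G = 25+7 = 32
Expected project duration μ = 32 days. Critical path: B → D → G.

Variance along critical path = 4.000 + 2.778 + 1.778 = 8.556; σ = √8.556 = 2.925 days.
Z = (36 − 32) / 2.925 = 1.368
P(T ≤ 36) = Φ(1.368) ≈ 0.914

0.914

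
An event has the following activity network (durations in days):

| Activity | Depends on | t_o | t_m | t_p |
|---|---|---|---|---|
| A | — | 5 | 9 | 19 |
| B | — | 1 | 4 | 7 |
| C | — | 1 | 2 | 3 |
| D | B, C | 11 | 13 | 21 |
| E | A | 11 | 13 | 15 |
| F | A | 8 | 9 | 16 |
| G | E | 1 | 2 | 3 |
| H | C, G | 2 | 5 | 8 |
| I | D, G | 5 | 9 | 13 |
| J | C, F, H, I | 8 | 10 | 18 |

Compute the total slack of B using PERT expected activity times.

7 days

te_A = (5 + 4·9 + 19)/6 = 60/6 = 10
te_B = (1 + 4·4 + 7)/6 = 24/6 = 4
te_C = (1 + 4·2 + 3)/6 = 12/6 = 2
te_D = (11 + 4·13 + 21)/6 = 84/6 = 14
te_E = (11 + 4·13 + 15)/6 = 78/6 = 13
te_F = (8 + 4·9 + 16)/6 = 60/6 = 10
te_G = (1 + 4·2 + 3)/6 = 12/6 = 2
te_H = (2 + 4·5 + 8)/6 = 30/6 = 5
te_I = (5 + 4·9 + 13)/6 = 54/6 = 9
te_J = (8 + 4·10 + 18)/6 = 66/6 = 11

Forward pass:
ES_A = 0; EF_A = 10
ES_B = 0; EF_B = 4
ES_C = 0; EF_C = 2
ES_D = max(EF_B=4, EF_C=2) = 4; EF_D = 4+14 = 18
ES_E = 10; EF_E = 10+13 = 23
ES_F = 10; EF_F = 10+10 = 20
ES_G = 23; EF_G = 23+2 = 25
ES_H = max(EF_C=2, EF_G=25) = 25; EF_H = 25+5 = 30
ES_I = max(EF_D=18, EF_G=25) = 25; EF_I = 25+9 = 34
ES_J = max(EF_C=2, EF_F=20, EF_H=30, EF_I=34) = 34; EF_J = 34+11 = 45
Expected project duration μ = 45 days. Critical path: A → E → G → I → J.

Backward pass:
LF_J = 45; LS_J = 45−11 = 34
LF_I = LS_J = 34; LS_I = 34−9 = 25
LF_H = LS_J = 34; LS_H = 34−5 = 29
LF_G = min(LS_H=29, LS_I=25) = 25; LS_G = 25−2 = 23
LF_F = LS_J = 34; LS_F = 34−10 = 24
LF_E = LS_G = 23; LS_E = 23−13 = 10
LF_D = LS_I = 25; LS_D = 25−14 = 11
LF_C = min(LS_D=11, LS_H=29, LS_J=34) = 11; LS_C = 11−2 = 9
LF_B = LS_D = 11; LS_B = 11−4 = 7
LF_A = min(LS_E=10, LS_F=24) = 10; LS_A = 10−10 = 0
Slack_B = LS_B − ES_B = 7 − 0 = 7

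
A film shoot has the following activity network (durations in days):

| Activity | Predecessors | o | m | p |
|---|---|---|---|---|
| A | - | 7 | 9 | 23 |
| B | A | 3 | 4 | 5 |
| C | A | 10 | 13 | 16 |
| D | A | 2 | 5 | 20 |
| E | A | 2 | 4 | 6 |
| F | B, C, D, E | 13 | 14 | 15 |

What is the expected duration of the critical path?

38 days

te_A = (7 + 4·9 + 23)/6 = 66/6 = 11
te_B = (3 + 4·4 + 5)/6 = 24/6 = 4
te_C = (10 + 4·13 + 16)/6 = 78/6 = 13
te_D = (2 + 4·5 + 20)/6 = 42/6 = 7
te_E = (2 + 4·4 + 6)/6 = 24/6 = 4
te_F = (13 + 4·14 + 15)/6 = 84/6 = 14

Forward pass:
ES_A = 0; EF_A = 11
ES_B = 11; EF_B = 11+4 = 15
ES_C = 11; EF_C = 11+13 = 24
ES_D = 11; EF_D = 11+7 = 18
ES_E = 11; EF_E = 11+4 = 15
ES_F = max(EF_B=15, EF_C=24, EF_D=18, EF_E=15) = 24; EF_F = 24+14 = 38
Expected project duration μ = 38 days. Critical path: A → C → F.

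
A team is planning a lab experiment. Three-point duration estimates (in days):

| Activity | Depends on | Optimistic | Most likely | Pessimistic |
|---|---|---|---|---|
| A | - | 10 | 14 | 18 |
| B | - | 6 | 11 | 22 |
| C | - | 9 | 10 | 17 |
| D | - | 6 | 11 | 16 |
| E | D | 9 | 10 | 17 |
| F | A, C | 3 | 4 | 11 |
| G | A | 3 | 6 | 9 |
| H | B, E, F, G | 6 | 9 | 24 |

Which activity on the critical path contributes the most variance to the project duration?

te_A = (10 + 4·14 + 18)/6 = 84/6 = 14; σ²_A = ((18−10)/6)² = 1.778
te_B = (6 + 4·11 + 22)/6 = 72/6 = 12; σ²_B = ((22−6)/6)² = 7.111
te_C = (9 + 4·10 + 17)/6 = 66/6 = 11; σ²_C = ((17−9)/6)² = 1.778
te_D = (6 + 4·11 + 16)/6 = 66/6 = 11; σ²_D = ((16−6)/6)² = 2.778
te_E = (9 + 4·10 + 17)/6 = 66/6 = 11; σ²_E = ((17−9)/6)² = 1.778
te_F = (3 + 4·4 + 11)/6 = 30/6 = 5; σ²_F = ((11−3)/6)² = 1.778
te_G = (3 + 4·6 + 9)/6 = 36/6 = 6; σ²_G = ((9−3)/6)² = 1.000
te_H = (6 + 4·9 + 24)/6 = 66/6 = 11; σ²_H = ((24−6)/6)² = 9.000

Forward pass:
ES_A = 0; EF_A = 14
ES_B = 0; EF_B = 12
ES_C = 0; EF_C = 11
ES_D = 0; EF_D = 11
ES_E = 11; EF_E = 11+11 = 22
ES_F = max(EF_A=14, EF_C=11) = 14; EF_F = 14+5 = 19
ES_G = 14; EF_G = 14+6 = 20
ES_H = max(EF_B=12, EF_E=22, EF_F=19, EF_G=20) = 22; EF_H = 22+11 = 33
Expected project duration μ = 33 days. Critical path: D → E → H.

Variances on critical path: σ²_D=2.778, σ²_E=1.778, σ²_H=9.000.
Largest is σ²_H = 9.000.

H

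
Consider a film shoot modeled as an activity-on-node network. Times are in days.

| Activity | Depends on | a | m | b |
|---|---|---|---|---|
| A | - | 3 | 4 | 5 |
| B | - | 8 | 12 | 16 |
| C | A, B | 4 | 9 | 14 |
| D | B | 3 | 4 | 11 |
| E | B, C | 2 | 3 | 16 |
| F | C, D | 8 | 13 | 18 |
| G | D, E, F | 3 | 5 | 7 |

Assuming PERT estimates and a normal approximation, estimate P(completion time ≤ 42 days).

0.859

te_A = (3 + 4·4 + 5)/6 = 24/6 = 4; σ²_A = ((5−3)/6)² = 0.111
te_B = (8 + 4·12 + 16)/6 = 72/6 = 12; σ²_B = ((16−8)/6)² = 1.778
te_C = (4 + 4·9 + 14)/6 = 54/6 = 9; σ²_C = ((14−4)/6)² = 2.778
te_D = (3 + 4·4 + 11)/6 = 30/6 = 5; σ²_D = ((11−3)/6)² = 1.778
te_E = (2 + 4·3 + 16)/6 = 30/6 = 5; σ²_E = ((16−2)/6)² = 5.444
te_F = (8 + 4·13 + 18)/6 = 78/6 = 13; σ²_F = ((18−8)/6)² = 2.778
te_G = (3 + 4·5 + 7)/6 = 30/6 = 5; σ²_G = ((7−3)/6)² = 0.444

Forward pass:
ES_A = 0; EF_A = 4
ES_B = 0; EF_B = 12
ES_C = max(EF_A=4, EF_B=12) = 12; EF_C = 12+9 = 21
ES_D = 12; EF_D = 12+5 = 17
ES_E = max(EF_B=12, EF_C=21) = 21; EF_E = 21+5 = 26
ES_F = max(EF_C=21, EF_D=17) = 21; EF_F = 21+13 = 34
ES_G = max(EF_D=17, EF_E=26, EF_F=34) = 34; EF_G = 34+5 = 39
Expected project duration μ = 39 days. Critical path: B → C → F → G.

Variance along critical path = 1.778 + 2.778 + 2.778 + 0.444 = 7.778; σ = √7.778 = 2.789 days.
Z = (42 − 39) / 2.789 = 1.076
P(T ≤ 42) = Φ(1.076) ≈ 0.859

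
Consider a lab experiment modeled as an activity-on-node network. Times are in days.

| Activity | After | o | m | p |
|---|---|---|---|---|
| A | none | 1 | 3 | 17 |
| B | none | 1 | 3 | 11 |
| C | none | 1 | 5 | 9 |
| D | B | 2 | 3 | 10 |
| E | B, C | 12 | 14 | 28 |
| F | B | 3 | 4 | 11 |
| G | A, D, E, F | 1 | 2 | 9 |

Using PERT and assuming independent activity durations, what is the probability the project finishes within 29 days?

0.937

te_A = (1 + 4·3 + 17)/6 = 30/6 = 5; σ²_A = ((17−1)/6)² = 7.111
te_B = (1 + 4·3 + 11)/6 = 24/6 = 4; σ²_B = ((11−1)/6)² = 2.778
te_C = (1 + 4·5 + 9)/6 = 30/6 = 5; σ²_C = ((9−1)/6)² = 1.778
te_D = (2 + 4·3 + 10)/6 = 24/6 = 4; σ²_D = ((10−2)/6)² = 1.778
te_E = (12 + 4·14 + 28)/6 = 96/6 = 16; σ²_E = ((28−12)/6)² = 7.111
te_F = (3 + 4·4 + 11)/6 = 30/6 = 5; σ²_F = ((11−3)/6)² = 1.778
te_G = (1 + 4·2 + 9)/6 = 18/6 = 3; σ²_G = ((9−1)/6)² = 1.778

Forward pass:
ES_A = 0; EF_A = 5
ES_B = 0; EF_B = 4
ES_C = 0; EF_C = 5
ES_D = 4; EF_D = 4+4 = 8
ES_E = max(EF_B=4, EF_C=5) = 5; EF_E = 5+16 = 21
ES_F = 4; EF_F = 4+5 = 9
ES_G = max(EF_A=5, EF_D=8, EF_E=21, EF_F=9) = 21; EF_G = 21+3 = 24
Expected project duration μ = 24 days. Critical path: C → E → G.

Variance along critical path = 1.778 + 7.111 + 1.778 = 10.667; σ = √10.667 = 3.266 days.
Z = (29 − 24) / 3.266 = 1.531
P(T ≤ 29) = Φ(1.531) ≈ 0.937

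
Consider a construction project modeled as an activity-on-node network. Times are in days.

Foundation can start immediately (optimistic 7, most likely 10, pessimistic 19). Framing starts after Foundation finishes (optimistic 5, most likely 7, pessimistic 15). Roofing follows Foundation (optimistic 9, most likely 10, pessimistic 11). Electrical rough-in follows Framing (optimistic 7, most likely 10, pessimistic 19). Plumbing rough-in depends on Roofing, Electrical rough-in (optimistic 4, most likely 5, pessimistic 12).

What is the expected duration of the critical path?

36 days

te_Foundation = (7 + 4·10 + 19)/6 = 66/6 = 11
te_Framing = (5 + 4·7 + 15)/6 = 48/6 = 8
te_Roofing = (9 + 4·10 + 11)/6 = 60/6 = 10
te_Electrical rough-in = (7 + 4·10 + 19)/6 = 66/6 = 11
te_Plumbing rough-in = (4 + 4·5 + 12)/6 = 36/6 = 6

Forward pass:
ES_Foundation = 0; EF_Foundation = 11
ES_Framing = 11; EF_Framing = 11+8 = 19
ES_Roofing = 11; EF_Roofing = 11+10 = 21
ES_Electrical rough-in = 19; EF_Electrical rough-in = 19+11 = 30
ES_Plumbing rough-in = max(EF_Roofing=21, EF_Electrical rough-in=30) = 30; EF_Plumbing rough-in = 30+6 = 36
Expected project duration μ = 36 days. Critical path: Foundation → Framing → Electrical rough-in → Plumbing rough-in.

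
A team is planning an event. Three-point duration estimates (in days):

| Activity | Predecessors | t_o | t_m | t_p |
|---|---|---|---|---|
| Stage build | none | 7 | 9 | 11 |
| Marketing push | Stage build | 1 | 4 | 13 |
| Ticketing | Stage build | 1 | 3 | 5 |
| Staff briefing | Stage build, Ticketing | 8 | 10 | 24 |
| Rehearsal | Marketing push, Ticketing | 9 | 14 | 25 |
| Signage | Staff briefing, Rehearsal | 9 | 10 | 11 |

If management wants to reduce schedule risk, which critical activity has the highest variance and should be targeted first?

te_Stage build = (7 + 4·9 + 11)/6 = 54/6 = 9; σ²_Stage build = ((11−7)/6)² = 0.444
te_Marketing push = (1 + 4·4 + 13)/6 = 30/6 = 5; σ²_Marketing push = ((13−1)/6)² = 4.000
te_Ticketing = (1 + 4·3 + 5)/6 = 18/6 = 3; σ²_Ticketing = ((5−1)/6)² = 0.444
te_Staff briefing = (8 + 4·10 + 24)/6 = 72/6 = 12; σ²_Staff briefing = ((24−8)/6)² = 7.111
te_Rehearsal = (9 + 4·14 + 25)/6 = 90/6 = 15; σ²_Rehearsal = ((25−9)/6)² = 7.111
te_Signage = (9 + 4·10 + 11)/6 = 60/6 = 10; σ²_Signage = ((11−9)/6)² = 0.111

Forward pass:
ES_Stage build = 0; EF_Stage build = 9
ES_Marketing push = 9; EF_Marketing push = 9+5 = 14
ES_Ticketing = 9; EF_Ticketing = 9+3 = 12
ES_Staff briefing = max(EF_Stage build=9, EF_Ticketing=12) = 12; EF_Staff briefing = 12+12 = 24
ES_Rehearsal = max(EF_Marketing push=14, EF_Ticketing=12) = 14; EF_Rehearsal = 14+15 = 29
ES_Signage = max(EF_Staff briefing=24, EF_Rehearsal=29) = 29; EF_Signage = 29+10 = 39
Expected project duration μ = 39 days. Critical path: Stage build → Marketing push → Rehearsal → Signage.

Variances on critical path: σ²_Stage build=0.444, σ²_Marketing push=4.000, σ²_Rehearsal=7.111, σ²_Signage=0.111.
Largest is σ²_Rehearsal = 7.111.

Rehearsal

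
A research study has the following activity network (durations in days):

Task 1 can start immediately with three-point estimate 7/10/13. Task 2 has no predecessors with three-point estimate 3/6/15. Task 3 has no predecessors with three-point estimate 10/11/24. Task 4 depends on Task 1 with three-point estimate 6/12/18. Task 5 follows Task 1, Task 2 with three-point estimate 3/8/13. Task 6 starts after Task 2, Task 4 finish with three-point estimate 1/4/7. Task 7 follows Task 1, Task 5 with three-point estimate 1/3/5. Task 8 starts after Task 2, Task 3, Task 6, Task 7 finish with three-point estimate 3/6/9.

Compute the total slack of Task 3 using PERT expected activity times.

te_Task 1 = (7 + 4·10 + 13)/6 = 60/6 = 10
te_Task 2 = (3 + 4·6 + 15)/6 = 42/6 = 7
te_Task 3 = (10 + 4·11 + 24)/6 = 78/6 = 13
te_Task 4 = (6 + 4·12 + 18)/6 = 72/6 = 12
te_Task 5 = (3 + 4·8 + 13)/6 = 48/6 = 8
te_Task 6 = (1 + 4·4 + 7)/6 = 24/6 = 4
te_Task 7 = (1 + 4·3 + 5)/6 = 18/6 = 3
te_Task 8 = (3 + 4·6 + 9)/6 = 36/6 = 6

Forward pass:
ES_Task 1 = 0; EF_Task 1 = 10
ES_Task 2 = 0; EF_Task 2 = 7
ES_Task 3 = 0; EF_Task 3 = 13
ES_Task 4 = 10; EF_Task 4 = 10+12 = 22
ES_Task 5 = max(EF_Task 1=10, EF_Task 2=7) = 10; EF_Task 5 = 10+8 = 18
ES_Task 6 = max(EF_Task 2=7, EF_Task 4=22) = 22; EF_Task 6 = 22+4 = 26
ES_Task 7 = max(EF_Task 1=10, EF_Task 5=18) = 18; EF_Task 7 = 18+3 = 21
ES_Task 8 = max(EF_Task 2=7, EF_Task 3=13, EF_Task 6=26, EF_Task 7=21) = 26; EF_Task 8 = 26+6 = 32
Expected project duration μ = 32 days. Critical path: Task 1 → Task 4 → Task 6 → Task 8.

Backward pass:
LF_Task 8 = 32; LS_Task 8 = 32−6 = 26
LF_Task 7 = LS_Task 8 = 26; LS_Task 7 = 26−3 = 23
LF_Task 6 = LS_Task 8 = 26; LS_Task 6 = 26−4 = 22
LF_Task 5 = LS_Task 7 = 23; LS_Task 5 = 23−8 = 15
LF_Task 4 = LS_Task 6 = 22; LS_Task 4 = 22−12 = 10
LF_Task 3 = LS_Task 8 = 26; LS_Task 3 = 26−13 = 13
LF_Task 2 = min(LS_Task 5=15, LS_Task 6=22, LS_Task 8=26) = 15; LS_Task 2 = 15−7 = 8
LF_Task 1 = min(LS_Task 4=10, LS_Task 5=15, LS_Task 7=23) = 10; LS_Task 1 = 10−10 = 0
Slack_Task 3 = LS_Task 3 − ES_Task 3 = 13 − 0 = 13

13 days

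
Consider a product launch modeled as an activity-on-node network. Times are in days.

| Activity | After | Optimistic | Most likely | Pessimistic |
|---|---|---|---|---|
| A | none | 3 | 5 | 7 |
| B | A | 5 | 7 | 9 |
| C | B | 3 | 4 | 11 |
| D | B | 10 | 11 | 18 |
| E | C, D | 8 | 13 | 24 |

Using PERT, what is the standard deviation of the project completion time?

te_A = (3 + 4·5 + 7)/6 = 30/6 = 5; σ²_A = ((7−3)/6)² = 0.444
te_B = (5 + 4·7 + 9)/6 = 42/6 = 7; σ²_B = ((9−5)/6)² = 0.444
te_C = (3 + 4·4 + 11)/6 = 30/6 = 5; σ²_C = ((11−3)/6)² = 1.778
te_D = (10 + 4·11 + 18)/6 = 72/6 = 12; σ²_D = ((18−10)/6)² = 1.778
te_E = (8 + 4·13 + 24)/6 = 84/6 = 14; σ²_E = ((24−8)/6)² = 7.111

Forward pass:
ES_A = 0; EF_A = 5
ES_B = 5; EF_B = 5+7 = 12
ES_C = 12; EF_C = 12+5 = 17
ES_D = 12; EF_D = 12+12 = 24
ES_E = max(EF_C=17, EF_D=24) = 24; EF_E = 24+14 = 38
Expected project duration μ = 38 days. Critical path: A → B → D → E.

Variance along critical path = 0.444 + 0.444 + 1.778 + 7.111 = 9.778
σ = √9.778 = 3.127 days

3.13 days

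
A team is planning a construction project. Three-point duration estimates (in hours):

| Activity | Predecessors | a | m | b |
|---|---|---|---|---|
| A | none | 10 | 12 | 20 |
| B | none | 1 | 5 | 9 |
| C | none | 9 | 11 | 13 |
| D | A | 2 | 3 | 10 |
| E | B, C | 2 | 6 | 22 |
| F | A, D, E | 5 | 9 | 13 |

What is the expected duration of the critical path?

28 hours

te_A = (10 + 4·12 + 20)/6 = 78/6 = 13
te_B = (1 + 4·5 + 9)/6 = 30/6 = 5
te_C = (9 + 4·11 + 13)/6 = 66/6 = 11
te_D = (2 + 4·3 + 10)/6 = 24/6 = 4
te_E = (2 + 4·6 + 22)/6 = 48/6 = 8
te_F = (5 + 4·9 + 13)/6 = 54/6 = 9

Forward pass:
ES_A = 0; EF_A = 13
ES_B = 0; EF_B = 5
ES_C = 0; EF_C = 11
ES_D = 13; EF_D = 13+4 = 17
ES_E = max(EF_B=5, EF_C=11) = 11; EF_E = 11+8 = 19
ES_F = max(EF_A=13, EF_D=17, EF_E=19) = 19; EF_F = 19+9 = 28
Expected project duration μ = 28 hours. Critical path: C → E → F.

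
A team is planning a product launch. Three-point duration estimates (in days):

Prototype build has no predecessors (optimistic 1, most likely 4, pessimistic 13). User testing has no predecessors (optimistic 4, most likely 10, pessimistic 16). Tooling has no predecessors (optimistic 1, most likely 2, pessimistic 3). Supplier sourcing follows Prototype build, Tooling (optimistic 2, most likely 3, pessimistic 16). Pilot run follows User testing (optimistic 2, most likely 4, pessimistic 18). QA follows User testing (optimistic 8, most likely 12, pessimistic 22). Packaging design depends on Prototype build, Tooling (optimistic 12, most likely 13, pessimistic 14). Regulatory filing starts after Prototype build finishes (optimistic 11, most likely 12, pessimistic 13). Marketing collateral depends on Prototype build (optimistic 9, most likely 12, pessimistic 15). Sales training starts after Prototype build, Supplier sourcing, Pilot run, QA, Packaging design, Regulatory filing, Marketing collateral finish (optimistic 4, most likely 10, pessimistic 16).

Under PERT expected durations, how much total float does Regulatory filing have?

6 days

te_Prototype build = (1 + 4·4 + 13)/6 = 30/6 = 5
te_User testing = (4 + 4·10 + 16)/6 = 60/6 = 10
te_Tooling = (1 + 4·2 + 3)/6 = 12/6 = 2
te_Supplier sourcing = (2 + 4·3 + 16)/6 = 30/6 = 5
te_Pilot run = (2 + 4·4 + 18)/6 = 36/6 = 6
te_QA = (8 + 4·12 + 22)/6 = 78/6 = 13
te_Packaging design = (12 + 4·13 + 14)/6 = 78/6 = 13
te_Regulatory filing = (11 + 4·12 + 13)/6 = 72/6 = 12
te_Marketing collateral = (9 + 4·12 + 15)/6 = 72/6 = 12
te_Sales training = (4 + 4·10 + 16)/6 = 60/6 = 10

Forward pass:
ES_Prototype build = 0; EF_Prototype build = 5
ES_User testing = 0; EF_User testing = 10
ES_Tooling = 0; EF_Tooling = 2
ES_Supplier sourcing = max(EF_Prototype build=5, EF_Tooling=2) = 5; EF_Supplier sourcing = 5+5 = 10
ES_Pilot run = 10; EF_Pilot run = 10+6 = 16
ES_QA = 10; EF_QA = 10+13 = 23
ES_Packaging design = max(EF_Prototype build=5, EF_Tooling=2) = 5; EF_Packaging design = 5+13 = 18
ES_Regulatory filing = 5; EF_Regulatory filing = 5+12 = 17
ES_Marketing collateral = 5; EF_Marketing collateral = 5+12 = 17
ES_Sales training = max(EF_Prototype build=5, EF_Supplier sourcing=10, EF_Pilot run=16, EF_QA=23, EF_Packaging design=18, EF_Regulatory filing=17, EF_Marketing collateral=17) = 23; EF_Sales training = 23+10 = 33
Expected project duration μ = 33 days. Critical path: User testing → QA → Sales training.

Backward pass:
LF_Sales training = 33; LS_Sales training = 33−10 = 23
LF_Marketing collateral = LS_Sales training = 23; LS_Marketing collateral = 23−12 = 11
LF_Regulatory filing = LS_Sales training = 23; LS_Regulatory filing = 23−12 = 11
LF_Packaging design = LS_Sales training = 23; LS_Packaging design = 23−13 = 10
LF_QA = LS_Sales training = 23; LS_QA = 23−13 = 10
LF_Pilot run = LS_Sales training = 23; LS_Pilot run = 23−6 = 17
LF_Supplier sourcing = LS_Sales training = 23; LS_Supplier sourcing = 23−5 = 18
LF_Tooling = min(LS_Supplier sourcing=18, LS_Packaging design=10) = 10; LS_Tooling = 10−2 = 8
LF_User testing = min(LS_Pilot run=17, LS_QA=10) = 10; LS_User testing = 10−10 = 0
LF_Prototype build = min(LS_Supplier sourcing=18, LS_Packaging design=10, LS_Regulatory filing=11, LS_Marketing collateral=11, LS_Sales training=23) = 10; LS_Prototype build = 10−5 = 5
Slack_Regulatory filing = LS_Regulatory filing − ES_Regulatory filing = 11 − 5 = 6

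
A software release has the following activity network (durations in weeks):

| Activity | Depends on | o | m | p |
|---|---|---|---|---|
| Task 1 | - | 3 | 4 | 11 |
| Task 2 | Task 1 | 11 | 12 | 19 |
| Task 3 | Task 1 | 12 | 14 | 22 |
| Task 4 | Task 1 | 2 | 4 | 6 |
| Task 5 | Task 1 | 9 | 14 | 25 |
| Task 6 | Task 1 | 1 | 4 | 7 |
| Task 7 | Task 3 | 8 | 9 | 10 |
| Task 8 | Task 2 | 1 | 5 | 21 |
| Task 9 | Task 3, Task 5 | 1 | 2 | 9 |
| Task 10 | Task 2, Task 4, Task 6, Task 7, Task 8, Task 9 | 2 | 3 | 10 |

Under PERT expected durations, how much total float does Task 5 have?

te_Task 1 = (3 + 4·4 + 11)/6 = 30/6 = 5
te_Task 2 = (11 + 4·12 + 19)/6 = 78/6 = 13
te_Task 3 = (12 + 4·14 + 22)/6 = 90/6 = 15
te_Task 4 = (2 + 4·4 + 6)/6 = 24/6 = 4
te_Task 5 = (9 + 4·14 + 25)/6 = 90/6 = 15
te_Task 6 = (1 + 4·4 + 7)/6 = 24/6 = 4
te_Task 7 = (8 + 4·9 + 10)/6 = 54/6 = 9
te_Task 8 = (1 + 4·5 + 21)/6 = 42/6 = 7
te_Task 9 = (1 + 4·2 + 9)/6 = 18/6 = 3
te_Task 10 = (2 + 4·3 + 10)/6 = 24/6 = 4

Forward pass:
ES_Task 1 = 0; EF_Task 1 = 5
ES_Task 2 = 5; EF_Task 2 = 5+13 = 18
ES_Task 3 = 5; EF_Task 3 = 5+15 = 20
ES_Task 4 = 5; EF_Task 4 = 5+4 = 9
ES_Task 5 = 5; EF_Task 5 = 5+15 = 20
ES_Task 6 = 5; EF_Task 6 = 5+4 = 9
ES_Task 7 = 20; EF_Task 7 = 20+9 = 29
ES_Task 8 = 18; EF_Task 8 = 18+7 = 25
ES_Task 9 = max(EF_Task 3=20, EF_Task 5=20) = 20; EF_Task 9 = 20+3 = 23
ES_Task 10 = max(EF_Task 2=18, EF_Task 4=9, EF_Task 6=9, EF_Task 7=29, EF_Task 8=25, EF_Task 9=23) = 29; EF_Task 10 = 29+4 = 33
Expected project duration μ = 33 weeks. Critical path: Task 1 → Task 3 → Task 7 → Task 10.

Backward pass:
LF_Task 10 = 33; LS_Task 10 = 33−4 = 29
LF_Task 9 = LS_Task 10 = 29; LS_Task 9 = 29−3 = 26
LF_Task 8 = LS_Task 10 = 29; LS_Task 8 = 29−7 = 22
LF_Task 7 = LS_Task 10 = 29; LS_Task 7 = 29−9 = 20
LF_Task 6 = LS_Task 10 = 29; LS_Task 6 = 29−4 = 25
LF_Task 5 = LS_Task 9 = 26; LS_Task 5 = 26−15 = 11
LF_Task 4 = LS_Task 10 = 29; LS_Task 4 = 29−4 = 25
LF_Task 3 = min(LS_Task 7=20, LS_Task 9=26) = 20; LS_Task 3 = 20−15 = 5
LF_Task 2 = min(LS_Task 8=22, LS_Task 10=29) = 22; LS_Task 2 = 22−13 = 9
LF_Task 1 = min(LS_Task 2=9, LS_Task 3=5, LS_Task 4=25, LS_Task 5=11, LS_Task 6=25) = 5; LS_Task 1 = 5−5 = 0
Slack_Task 5 = LS_Task 5 − ES_Task 5 = 11 − 5 = 6

6 weeks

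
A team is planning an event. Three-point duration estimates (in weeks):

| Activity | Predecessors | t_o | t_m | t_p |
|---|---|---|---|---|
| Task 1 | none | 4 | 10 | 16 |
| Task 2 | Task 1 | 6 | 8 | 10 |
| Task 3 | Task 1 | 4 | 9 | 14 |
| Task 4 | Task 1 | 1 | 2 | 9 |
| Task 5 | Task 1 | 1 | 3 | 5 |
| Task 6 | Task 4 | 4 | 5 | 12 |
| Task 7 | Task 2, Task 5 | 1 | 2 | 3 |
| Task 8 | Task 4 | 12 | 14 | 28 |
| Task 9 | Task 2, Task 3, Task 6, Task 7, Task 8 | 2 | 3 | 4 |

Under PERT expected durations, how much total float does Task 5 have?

te_Task 1 = (4 + 4·10 + 16)/6 = 60/6 = 10
te_Task 2 = (6 + 4·8 + 10)/6 = 48/6 = 8
te_Task 3 = (4 + 4·9 + 14)/6 = 54/6 = 9
te_Task 4 = (1 + 4·2 + 9)/6 = 18/6 = 3
te_Task 5 = (1 + 4·3 + 5)/6 = 18/6 = 3
te_Task 6 = (4 + 4·5 + 12)/6 = 36/6 = 6
te_Task 7 = (1 + 4·2 + 3)/6 = 12/6 = 2
te_Task 8 = (12 + 4·14 + 28)/6 = 96/6 = 16
te_Task 9 = (2 + 4·3 + 4)/6 = 18/6 = 3

Forward pass:
ES_Task 1 = 0; EF_Task 1 = 10
ES_Task 2 = 10; EF_Task 2 = 10+8 = 18
ES_Task 3 = 10; EF_Task 3 = 10+9 = 19
ES_Task 4 = 10; EF_Task 4 = 10+3 = 13
ES_Task 5 = 10; EF_Task 5 = 10+3 = 13
ES_Task 6 = 13; EF_Task 6 = 13+6 = 19
ES_Task 7 = max(EF_Task 2=18, EF_Task 5=13) = 18; EF_Task 7 = 18+2 = 20
ES_Task 8 = 13; EF_Task 8 = 13+16 = 29
ES_Task 9 = max(EF_Task 2=18, EF_Task 3=19, EF_Task 6=19, EF_Task 7=20, EF_Task 8=29) = 29; EF_Task 9 = 29+3 = 32
Expected project duration μ = 32 weeks. Critical path: Task 1 → Task 4 → Task 8 → Task 9.

Backward pass:
LF_Task 9 = 32; LS_Task 9 = 32−3 = 29
LF_Task 8 = LS_Task 9 = 29; LS_Task 8 = 29−16 = 13
LF_Task 7 = LS_Task 9 = 29; LS_Task 7 = 29−2 = 27
LF_Task 6 = LS_Task 9 = 29; LS_Task 6 = 29−6 = 23
LF_Task 5 = LS_Task 7 = 27; LS_Task 5 = 27−3 = 24
LF_Task 4 = min(LS_Task 6=23, LS_Task 8=13) = 13; LS_Task 4 = 13−3 = 10
LF_Task 3 = LS_Task 9 = 29; LS_Task 3 = 29−9 = 20
LF_Task 2 = min(LS_Task 7=27, LS_Task 9=29) = 27; LS_Task 2 = 27−8 = 19
LF_Task 1 = min(LS_Task 2=19, LS_Task 3=20, LS_Task 4=10, LS_Task 5=24) = 10; LS_Task 1 = 10−10 = 0
Slack_Task 5 = LS_Task 5 − ES_Task 5 = 24 − 10 = 14

14 weeks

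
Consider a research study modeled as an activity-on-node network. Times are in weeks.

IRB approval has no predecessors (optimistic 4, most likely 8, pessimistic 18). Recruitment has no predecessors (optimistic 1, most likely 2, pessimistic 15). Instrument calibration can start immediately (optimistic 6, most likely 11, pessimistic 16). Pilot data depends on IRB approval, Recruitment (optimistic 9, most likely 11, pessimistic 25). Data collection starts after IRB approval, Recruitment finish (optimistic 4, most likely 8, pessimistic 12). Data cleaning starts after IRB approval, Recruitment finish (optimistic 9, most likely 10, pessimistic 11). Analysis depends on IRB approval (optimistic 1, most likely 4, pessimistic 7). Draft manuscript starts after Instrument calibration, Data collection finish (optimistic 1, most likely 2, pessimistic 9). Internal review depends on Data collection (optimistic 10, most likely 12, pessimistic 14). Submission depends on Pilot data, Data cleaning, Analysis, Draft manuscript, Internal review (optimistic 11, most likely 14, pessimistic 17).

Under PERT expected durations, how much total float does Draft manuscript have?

9 weeks

te_IRB approval = (4 + 4·8 + 18)/6 = 54/6 = 9
te_Recruitment = (1 + 4·2 + 15)/6 = 24/6 = 4
te_Instrument calibration = (6 + 4·11 + 16)/6 = 66/6 = 11
te_Pilot data = (9 + 4·11 + 25)/6 = 78/6 = 13
te_Data collection = (4 + 4·8 + 12)/6 = 48/6 = 8
te_Data cleaning = (9 + 4·10 + 11)/6 = 60/6 = 10
te_Analysis = (1 + 4·4 + 7)/6 = 24/6 = 4
te_Draft manuscript = (1 + 4·2 + 9)/6 = 18/6 = 3
te_Internal review = (10 + 4·12 + 14)/6 = 72/6 = 12
te_Submission = (11 + 4·14 + 17)/6 = 84/6 = 14

Forward pass:
ES_IRB approval = 0; EF_IRB approval = 9
ES_Recruitment = 0; EF_Recruitment = 4
ES_Instrument calibration = 0; EF_Instrument calibration = 11
ES_Pilot data = max(EF_IRB approval=9, EF_Recruitment=4) = 9; EF_Pilot data = 9+13 = 22
ES_Data collection = max(EF_IRB approval=9, EF_Recruitment=4) = 9; EF_Data collection = 9+8 = 17
ES_Data cleaning = max(EF_IRB approval=9, EF_Recruitment=4) = 9; EF_Data cleaning = 9+10 = 19
ES_Analysis = 9; EF_Analysis = 9+4 = 13
ES_Draft manuscript = max(EF_Instrument calibration=11, EF_Data collection=17) = 17; EF_Draft manuscript = 17+3 = 20
ES_Internal review = 17; EF_Internal review = 17+12 = 29
ES_Submission = max(EF_Pilot data=22, EF_Data cleaning=19, EF_Analysis=13, EF_Draft manuscript=20, EF_Internal review=29) = 29; EF_Submission = 29+14 = 43
Expected project duration μ = 43 weeks. Critical path: IRB approval → Data collection → Internal review → Submission.

Backward pass:
LF_Submission = 43; LS_Submission = 43−14 = 29
LF_Internal review = LS_Submission = 29; LS_Internal review = 29−12 = 17
LF_Draft manuscript = LS_Submission = 29; LS_Draft manuscript = 29−3 = 26
LF_Analysis = LS_Submission = 29; LS_Analysis = 29−4 = 25
LF_Data cleaning = LS_Submission = 29; LS_Data cleaning = 29−10 = 19
LF_Data collection = min(LS_Draft manuscript=26, LS_Internal review=17) = 17; LS_Data collection = 17−8 = 9
LF_Pilot data = LS_Submission = 29; LS_Pilot data = 29−13 = 16
LF_Instrument calibration = LS_Draft manuscript = 26; LS_Instrument calibration = 26−11 = 15
LF_Recruitment = min(LS_Pilot data=16, LS_Data collection=9, LS_Data cleaning=19) = 9; LS_Recruitment = 9−4 = 5
LF_IRB approval = min(LS_Pilot data=16, LS_Data collection=9, LS_Data cleaning=19, LS_Analysis=25) = 9; LS_IRB approval = 9−9 = 0
Slack_Draft manuscript = LS_Draft manuscript − ES_Draft manuscript = 26 − 17 = 9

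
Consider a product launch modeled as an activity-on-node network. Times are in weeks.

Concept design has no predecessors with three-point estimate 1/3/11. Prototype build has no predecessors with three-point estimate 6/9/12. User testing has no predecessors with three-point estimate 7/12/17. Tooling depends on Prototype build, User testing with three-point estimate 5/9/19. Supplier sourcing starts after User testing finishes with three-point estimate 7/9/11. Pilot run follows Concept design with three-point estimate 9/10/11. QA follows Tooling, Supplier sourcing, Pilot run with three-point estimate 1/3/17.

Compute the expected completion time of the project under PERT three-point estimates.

27 weeks

te_Concept design = (1 + 4·3 + 11)/6 = 24/6 = 4
te_Prototype build = (6 + 4·9 + 12)/6 = 54/6 = 9
te_User testing = (7 + 4·12 + 17)/6 = 72/6 = 12
te_Tooling = (5 + 4·9 + 19)/6 = 60/6 = 10
te_Supplier sourcing = (7 + 4·9 + 11)/6 = 54/6 = 9
te_Pilot run = (9 + 4·10 + 11)/6 = 60/6 = 10
te_QA = (1 + 4·3 + 17)/6 = 30/6 = 5

Forward pass:
ES_Concept design = 0; EF_Concept design = 4
ES_Prototype build = 0; EF_Prototype build = 9
ES_User testing = 0; EF_User testing = 12
ES_Tooling = max(EF_Prototype build=9, EF_User testing=12) = 12; EF_Tooling = 12+10 = 22
ES_Supplier sourcing = 12; EF_Supplier sourcing = 12+9 = 21
ES_Pilot run = 4; EF_Pilot run = 4+10 = 14
ES_QA = max(EF_Tooling=22, EF_Supplier sourcing=21, EF_Pilot run=14) = 22; EF_QA = 22+5 = 27
Expected project duration μ = 27 weeks. Critical path: User testing → Tooling → QA.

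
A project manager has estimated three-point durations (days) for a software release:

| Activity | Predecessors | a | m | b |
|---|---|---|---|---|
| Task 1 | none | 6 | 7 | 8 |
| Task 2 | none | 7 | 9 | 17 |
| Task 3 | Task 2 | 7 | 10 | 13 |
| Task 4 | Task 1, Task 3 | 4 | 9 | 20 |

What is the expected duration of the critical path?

30 days

te_Task 1 = (6 + 4·7 + 8)/6 = 42/6 = 7
te_Task 2 = (7 + 4·9 + 17)/6 = 60/6 = 10
te_Task 3 = (7 + 4·10 + 13)/6 = 60/6 = 10
te_Task 4 = (4 + 4·9 + 20)/6 = 60/6 = 10

Forward pass:
ES_Task 1 = 0; EF_Task 1 = 7
ES_Task 2 = 0; EF_Task 2 = 10
ES_Task 3 = 10; EF_Task 3 = 10+10 = 20
ES_Task 4 = max(EF_Task 1=7, EF_Task 3=20) = 20; EF_Task 4 = 20+10 = 30
Expected project duration μ = 30 days. Critical path: Task 2 → Task 3 → Task 4.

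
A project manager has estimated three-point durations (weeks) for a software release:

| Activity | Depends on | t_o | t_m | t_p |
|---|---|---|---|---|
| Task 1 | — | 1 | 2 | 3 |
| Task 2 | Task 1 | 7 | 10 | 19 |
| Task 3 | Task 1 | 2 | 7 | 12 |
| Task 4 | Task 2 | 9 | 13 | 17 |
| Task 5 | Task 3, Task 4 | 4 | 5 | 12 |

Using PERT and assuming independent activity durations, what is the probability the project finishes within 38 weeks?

0.985

te_Task 1 = (1 + 4·2 + 3)/6 = 12/6 = 2; σ²_Task 1 = ((3−1)/6)² = 0.111
te_Task 2 = (7 + 4·10 + 19)/6 = 66/6 = 11; σ²_Task 2 = ((19−7)/6)² = 4.000
te_Task 3 = (2 + 4·7 + 12)/6 = 42/6 = 7; σ²_Task 3 = ((12−2)/6)² = 2.778
te_Task 4 = (9 + 4·13 + 17)/6 = 78/6 = 13; σ²_Task 4 = ((17−9)/6)² = 1.778
te_Task 5 = (4 + 4·5 + 12)/6 = 36/6 = 6; σ²_Task 5 = ((12−4)/6)² = 1.778

Forward pass:
ES_Task 1 = 0; EF_Task 1 = 2
ES_Task 2 = 2; EF_Task 2 = 2+11 = 13
ES_Task 3 = 2; EF_Task 3 = 2+7 = 9
ES_Task 4 = 13; EF_Task 4 = 13+13 = 26
ES_Task 5 = max(EF_Task 3=9, EF_Task 4=26) = 26; EF_Task 5 = 26+6 = 32
Expected project duration μ = 32 weeks. Critical path: Task 1 → Task 2 → Task 4 → Task 5.

Variance along critical path = 0.111 + 4.000 + 1.778 + 1.778 = 7.667; σ = √7.667 = 2.769 weeks.
Z = (38 − 32) / 2.769 = 2.167
P(T ≤ 38) = Φ(2.167) ≈ 0.985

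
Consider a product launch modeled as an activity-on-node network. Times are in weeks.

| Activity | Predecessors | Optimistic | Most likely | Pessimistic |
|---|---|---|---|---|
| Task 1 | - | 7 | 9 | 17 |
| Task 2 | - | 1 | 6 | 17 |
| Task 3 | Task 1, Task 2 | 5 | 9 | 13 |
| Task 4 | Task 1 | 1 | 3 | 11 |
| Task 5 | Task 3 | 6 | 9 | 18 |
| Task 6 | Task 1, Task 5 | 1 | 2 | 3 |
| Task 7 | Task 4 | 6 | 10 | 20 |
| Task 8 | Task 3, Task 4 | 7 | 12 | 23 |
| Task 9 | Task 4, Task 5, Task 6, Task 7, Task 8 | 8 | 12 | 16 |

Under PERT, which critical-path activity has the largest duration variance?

te_Task 1 = (7 + 4·9 + 17)/6 = 60/6 = 10; σ²_Task 1 = ((17−7)/6)² = 2.778
te_Task 2 = (1 + 4·6 + 17)/6 = 42/6 = 7; σ²_Task 2 = ((17−1)/6)² = 7.111
te_Task 3 = (5 + 4·9 + 13)/6 = 54/6 = 9; σ²_Task 3 = ((13−5)/6)² = 1.778
te_Task 4 = (1 + 4·3 + 11)/6 = 24/6 = 4; σ²_Task 4 = ((11−1)/6)² = 2.778
te_Task 5 = (6 + 4·9 + 18)/6 = 60/6 = 10; σ²_Task 5 = ((18−6)/6)² = 4.000
te_Task 6 = (1 + 4·2 + 3)/6 = 12/6 = 2; σ²_Task 6 = ((3−1)/6)² = 0.111
te_Task 7 = (6 + 4·10 + 20)/6 = 66/6 = 11; σ²_Task 7 = ((20−6)/6)² = 5.444
te_Task 8 = (7 + 4·12 + 23)/6 = 78/6 = 13; σ²_Task 8 = ((23−7)/6)² = 7.111
te_Task 9 = (8 + 4·12 + 16)/6 = 72/6 = 12; σ²_Task 9 = ((16−8)/6)² = 1.778

Forward pass:
ES_Task 1 = 0; EF_Task 1 = 10
ES_Task 2 = 0; EF_Task 2 = 7
ES_Task 3 = max(EF_Task 1=10, EF_Task 2=7) = 10; EF_Task 3 = 10+9 = 19
ES_Task 4 = 10; EF_Task 4 = 10+4 = 14
ES_Task 5 = 19; EF_Task 5 = 19+10 = 29
ES_Task 6 = max(EF_Task 1=10, EF_Task 5=29) = 29; EF_Task 6 = 29+2 = 31
ES_Task 7 = 14; EF_Task 7 = 14+11 = 25
ES_Task 8 = max(EF_Task 3=19, EF_Task 4=14) = 19; EF_Task 8 = 19+13 = 32
ES_Task 9 = max(EF_Task 4=14, EF_Task 5=29, EF_Task 6=31, EF_Task 7=25, EF_Task 8=32) = 32; EF_Task 9 = 32+12 = 44
Expected project duration μ = 44 weeks. Critical path: Task 1 → Task 3 → Task 8 → Task 9.

Variances on critical path: σ²_Task 1=2.778, σ²_Task 3=1.778, σ²_Task 8=7.111, σ²_Task 9=1.778.
Largest is σ²_Task 8 = 7.111.

Task 8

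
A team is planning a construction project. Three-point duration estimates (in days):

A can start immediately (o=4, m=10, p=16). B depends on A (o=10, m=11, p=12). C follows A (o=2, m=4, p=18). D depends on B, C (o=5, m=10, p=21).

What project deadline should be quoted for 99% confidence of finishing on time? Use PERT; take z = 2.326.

te_A = (4 + 4·10 + 16)/6 = 60/6 = 10; σ²_A = ((16−4)/6)² = 4.000
te_B = (10 + 4·11 + 12)/6 = 66/6 = 11; σ²_B = ((12−10)/6)² = 0.111
te_C = (2 + 4·4 + 18)/6 = 36/6 = 6; σ²_C = ((18−2)/6)² = 7.111
te_D = (5 + 4·10 + 21)/6 = 66/6 = 11; σ²_D = ((21−5)/6)² = 7.111

Forward pass:
ES_A = 0; EF_A = 10
ES_B = 10; EF_B = 10+11 = 21
ES_C = 10; EF_C = 10+6 = 16
ES_D = max(EF_B=21, EF_C=16) = 21; EF_D = 21+11 = 32
Expected project duration μ = 32 days. Critical path: A → B → D.

Variance along critical path = 4.000 + 0.111 + 7.111 = 11.222; σ = 3.350 days.
D = μ + z·σ = 32 + 2.326·3.350 = 39.8 days

39.8 days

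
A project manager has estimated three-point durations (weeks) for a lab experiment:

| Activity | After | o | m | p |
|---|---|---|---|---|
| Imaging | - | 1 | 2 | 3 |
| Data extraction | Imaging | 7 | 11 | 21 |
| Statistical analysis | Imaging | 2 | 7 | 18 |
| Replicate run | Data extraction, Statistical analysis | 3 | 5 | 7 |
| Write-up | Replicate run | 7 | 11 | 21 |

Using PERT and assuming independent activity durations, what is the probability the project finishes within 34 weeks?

te_Imaging = (1 + 4·2 + 3)/6 = 12/6 = 2; σ²_Imaging = ((3−1)/6)² = 0.111
te_Data extraction = (7 + 4·11 + 21)/6 = 72/6 = 12; σ²_Data extraction = ((21−7)/6)² = 5.444
te_Statistical analysis = (2 + 4·7 + 18)/6 = 48/6 = 8; σ²_Statistical analysis = ((18−2)/6)² = 7.111
te_Replicate run = (3 + 4·5 + 7)/6 = 30/6 = 5; σ²_Replicate run = ((7−3)/6)² = 0.444
te_Write-up = (7 + 4·11 + 21)/6 = 72/6 = 12; σ²_Write-up = ((21−7)/6)² = 5.444

Forward pass:
ES_Imaging = 0; EF_Imaging = 2
ES_Data extraction = 2; EF_Data extraction = 2+12 = 14
ES_Statistical analysis = 2; EF_Statistical analysis = 2+8 = 10
ES_Replicate run = max(EF_Data extraction=14, EF_Statistical analysis=10) = 14; EF_Replicate run = 14+5 = 19
ES_Write-up = 19; EF_Write-up = 19+12 = 31
Expected project duration μ = 31 weeks. Critical path: Imaging → Data extraction → Replicate run → Write-up.

Variance along critical path = 0.111 + 5.444 + 0.444 + 5.444 = 11.444; σ = √11.444 = 3.383 weeks.
Z = (34 − 31) / 3.383 = 0.887
P(T ≤ 34) = Φ(0.887) ≈ 0.812

0.812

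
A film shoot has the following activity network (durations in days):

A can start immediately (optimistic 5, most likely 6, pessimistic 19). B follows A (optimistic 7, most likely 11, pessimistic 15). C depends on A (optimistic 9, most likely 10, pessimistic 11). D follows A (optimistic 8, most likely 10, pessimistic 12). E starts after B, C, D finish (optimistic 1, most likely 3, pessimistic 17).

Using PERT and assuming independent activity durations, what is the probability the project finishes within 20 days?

te_A = (5 + 4·6 + 19)/6 = 48/6 = 8; σ²_A = ((19−5)/6)² = 5.444
te_B = (7 + 4·11 + 15)/6 = 66/6 = 11; σ²_B = ((15−7)/6)² = 1.778
te_C = (9 + 4·10 + 11)/6 = 60/6 = 10; σ²_C = ((11−9)/6)² = 0.111
te_D = (8 + 4·10 + 12)/6 = 60/6 = 10; σ²_D = ((12−8)/6)² = 0.444
te_E = (1 + 4·3 + 17)/6 = 30/6 = 5; σ²_E = ((17−1)/6)² = 7.111

Forward pass:
ES_A = 0; EF_A = 8
ES_B = 8; EF_B = 8+11 = 19
ES_C = 8; EF_C = 8+10 = 18
ES_D = 8; EF_D = 8+10 = 18
ES_E = max(EF_B=19, EF_C=18, EF_D=18) = 19; EF_E = 19+5 = 24
Expected project duration μ = 24 days. Critical path: A → B → E.

Variance along critical path = 5.444 + 1.778 + 7.111 = 14.333; σ = √14.333 = 3.786 days.
Z = (20 − 24) / 3.786 = -1.057
P(T ≤ 20) = Φ(-1.057) ≈ 0.145

0.145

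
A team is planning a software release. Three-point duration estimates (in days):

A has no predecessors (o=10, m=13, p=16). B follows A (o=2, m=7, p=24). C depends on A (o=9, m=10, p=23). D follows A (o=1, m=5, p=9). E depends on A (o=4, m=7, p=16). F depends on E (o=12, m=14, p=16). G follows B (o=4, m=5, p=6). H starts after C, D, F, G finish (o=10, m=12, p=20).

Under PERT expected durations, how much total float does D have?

te_A = (10 + 4·13 + 16)/6 = 78/6 = 13
te_B = (2 + 4·7 + 24)/6 = 54/6 = 9
te_C = (9 + 4·10 + 23)/6 = 72/6 = 12
te_D = (1 + 4·5 + 9)/6 = 30/6 = 5
te_E = (4 + 4·7 + 16)/6 = 48/6 = 8
te_F = (12 + 4·14 + 16)/6 = 84/6 = 14
te_G = (4 + 4·5 + 6)/6 = 30/6 = 5
te_H = (10 + 4·12 + 20)/6 = 78/6 = 13

Forward pass:
ES_A = 0; EF_A = 13
ES_B = 13; EF_B = 13+9 = 22
ES_C = 13; EF_C = 13+12 = 25
ES_D = 13; EF_D = 13+5 = 18
ES_E = 13; EF_E = 13+8 = 21
ES_F = 21; EF_F = 21+14 = 35
ES_G = 22; EF_G = 22+5 = 27
ES_H = max(EF_C=25, EF_D=18, EF_F=35, EF_G=27) = 35; EF_H = 35+13 = 48
Expected project duration μ = 48 days. Critical path: A → E → F → H.

Backward pass:
LF_H = 48; LS_H = 48−13 = 35
LF_G = LS_H = 35; LS_G = 35−5 = 30
LF_F = LS_H = 35; LS_F = 35−14 = 21
LF_E = LS_F = 21; LS_E = 21−8 = 13
LF_D = LS_H = 35; LS_D = 35−5 = 30
LF_C = LS_H = 35; LS_C = 35−12 = 23
LF_B = LS_G = 30; LS_B = 30−9 = 21
LF_A = min(LS_B=21, LS_C=23, LS_D=30, LS_E=13) = 13; LS_A = 13−13 = 0
Slack_D = LS_D − ES_D = 30 − 13 = 17

17 days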